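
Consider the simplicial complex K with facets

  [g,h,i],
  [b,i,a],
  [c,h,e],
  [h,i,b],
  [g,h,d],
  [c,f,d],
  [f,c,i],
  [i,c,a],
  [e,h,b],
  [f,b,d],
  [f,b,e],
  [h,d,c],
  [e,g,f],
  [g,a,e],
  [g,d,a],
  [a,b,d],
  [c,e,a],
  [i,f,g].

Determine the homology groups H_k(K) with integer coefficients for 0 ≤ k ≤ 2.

K has 9 vertices, 27 edges, 18 triangles.
rank ∂_0 = 0, rank ∂_1 = 8 ⇒ b_0 = 9 − 0 − 8 = 1; all invariant factors of ∂_1 are 1 so no torsion. So H_0 ≅ Z.
rank ∂_1 = 8, rank ∂_2 = 17 ⇒ b_1 = 27 − 8 − 17 = 2; all invariant factors of ∂_2 are 1 so no torsion. So H_1 ≅ Z^2.
rank ∂_2 = 17, rank ∂_3 = 0 ⇒ b_2 = 18 − 17 − 0 = 1. So H_2 ≅ Z.

H_0 = Z,  H_1 = Z^2,  H_2 = Z.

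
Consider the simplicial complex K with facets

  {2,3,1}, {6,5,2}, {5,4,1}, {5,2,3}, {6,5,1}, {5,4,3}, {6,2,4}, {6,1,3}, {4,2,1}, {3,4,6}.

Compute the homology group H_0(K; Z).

Take the total order 1 < 2 < 3 < 4 < 5 < 6 on the vertex set. Then K (dimension 2) consists of the simplices:

  0-simplices (6): [1], [2], [3], [4], [5], [6]
  1-simplices (15): [1,2], [1,3], [1,4], [1,5], [1,6], [2,3], [2,4], [2,5], [2,6], [3,4], [3,5], [3,6], [4,5], [4,6], [5,6]
  2-simplices (10): [1,2,3], [1,2,4], [1,3,6], [1,4,5], [1,5,6], [2,3,5], [2,4,6], [2,5,6], [3,4,5], [3,4,6]

giving chain groups C_0 ≅ Z^6, C_1 ≅ Z^15, C_2 ≅ Z^10.

The boundary map ∂_1: C_1 → C_0 is given by ∂[p,q] = [q] − [p]. For instance
  ∂[2,5] = [5] − [2].
The resulting 6×15 matrix has rank 5, and its Smith normal form has invariant factors (1,1,1,1,1).

Boundary ∂_2: C_2 → C_1 acts by ∂[p,q,r] = [q,r] − [p,r] + [p,q]. For instance
  ∂[1,2,3] = [2,3] − [1,3] + [1,2],
  ∂[2,5,6] = [5,6] − [2,6] + [2,5].
As a 15×10 matrix over Z this has rank 10, with invariant factors (1,1,1,1,1,1,1,1,1,2).

Now H_k = ker ∂_k / im ∂_{k+1}, so:

  H_0: rank C_0 − rank ∂_1 = 6 − 5 = 1, and the invariant factors of ∂_1 are all 1, so H_0 ≅ Z.

(K is a triangulation of the real projective plane RP^2.)

H_0 ≅ Z.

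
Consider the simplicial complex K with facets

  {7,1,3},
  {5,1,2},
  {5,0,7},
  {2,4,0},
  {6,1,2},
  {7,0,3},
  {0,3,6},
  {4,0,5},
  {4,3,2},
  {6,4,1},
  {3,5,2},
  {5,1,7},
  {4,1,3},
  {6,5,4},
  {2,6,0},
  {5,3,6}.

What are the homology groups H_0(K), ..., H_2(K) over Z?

H_0 = Z,  H_1 = Z^2,  H_2 = Z.

Fix the vertex order 0 < 1 < 2 < 3 < 4 < 5 < 6 < 7 and write every simplex with vertices in increasing order. Then dim K = 2 and the simplices of K are:

  0-simplices (8): [0], [1], [2], [3], [4], [5], [6], [7]
  1-simplices (24): (24 of them)
  2-simplices (16): [0,2,4], [0,2,6], [0,3,6], [0,3,7], [0,4,5], [0,5,7], [1,2,5], [1,2,6], [1,3,4], [1,3,7], [1,4,6], [1,5,7], [2,3,4], [2,3,5], [3,5,6], [4,5,6]

giving chain groups C_0 ≅ Z^8, C_1 ≅ Z^24, C_2 ≅ Z^16.

Boundary ∂_1: C_1 → C_0 sends each edge [p,q] (with p < q) to q − p. For instance
  ∂[3,7] = [7] − [3].
The 8×24 boundary matrix has rank 7 and Smith normal form diag(1,1,1,1,1,1,1).

The boundary map ∂_2: C_2 → C_1 acts by ∂[p,q,r] = [q,r] − [p,r] + [p,q]. For instance
  ∂[0,5,7] = [5,7] − [0,7] + [0,5],
  ∂[2,3,5] = [3,5] − [2,5] + [2,3].
This gives a 24×16 integer matrix of rank 15; reducing to Smith normal form yields diagonal entries (1,1,1,1,1,1,1,1,1,1,1,1,1,1,1).

Now H_k = ker ∂_k / im ∂_{k+1}, so:

  H_0: rank C_0 − rank ∂_1 = 8 − 7 = 1, and the invariant factors of ∂_1 are all 1, so H_0 = Z.
  H_1: rank ker ∂_1 − rank ∂_2 = (24 − 7) − 15 = 2, and the invariant factors of ∂_2 are all 1, so H_1 = Z^2.
  H_2: rank ker ∂_2 − rank ∂_3 = (16 − 15) − 0 = 1, and there is no ∂_3, so H_2 = Z.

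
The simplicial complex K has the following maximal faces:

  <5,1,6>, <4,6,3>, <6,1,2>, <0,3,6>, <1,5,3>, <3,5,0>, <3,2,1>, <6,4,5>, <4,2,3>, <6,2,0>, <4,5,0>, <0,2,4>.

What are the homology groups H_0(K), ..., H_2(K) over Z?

H_0 ≅ Z,  H_1 ≅ Z/2,  H_2 = 0.

Take the total order 0 < 1 < 2 < 3 < 4 < 5 < 6 on the vertex set. Then K (dimension 2) consists of the simplices:

  0-simplices (7): [0], [1], [2], [3], [4], [5], [6]
  1-simplices (18): [0,2], [0,3], [0,4], [0,5], [0,6], [1,2], [1,3], [1,5], [1,6], [2,3], [2,4], [2,6], [3,4], [3,5], [3,6], [4,5], [4,6], [5,6]
  2-simplices (12): [0,2,4], [0,2,6], [0,3,5], [0,3,6], [0,4,5], [1,2,3], [1,2,6], [1,3,5], [1,5,6], [2,3,4], [3,4,6], [4,5,6]

Hence C_0 ≅ Z^7, C_1 ≅ Z^18, C_2 ≅ Z^12.

The boundary map ∂_1: C_1 → C_0 sends each edge [p,q] (with p < q) to q − p.
As a 7×18 matrix over Z this has rank 6, with invariant factors (1,1,1,1,1,1).

The boundary map ∂_2: C_2 → C_1 sends each 2-simplex [p,q,r] to [q,r] − [p,r] + [p,q]. For instance
  ∂[0,2,4] = [2,4] − [0,4] + [0,2],
  ∂[3,4,6] = [4,6] − [3,6] + [3,4].
The resulting 18×12 matrix has rank 12, and its Smith normal form has invariant factors (1,1,1,1,1,1,1,1,1,1,1,2).

From H_k ≅ ker(∂_k) / im(∂_{k+1}) we obtain:

  H_0: rank C_0 − rank ∂_1 = 7 − 6 = 1, and the invariant factors of ∂_1 are all 1, so H_0 = Z.
  H_1: rank ker ∂_1 − rank ∂_2 = (18 − 6) − 12 = 0, and ∂_2 has invariant factor 2 > 1, so H_1 = Z/2.
  H_2: rank ker ∂_2 − rank ∂_3 = (12 − 12) − 0 = 0, and there is no ∂_3, so H_2 = 0.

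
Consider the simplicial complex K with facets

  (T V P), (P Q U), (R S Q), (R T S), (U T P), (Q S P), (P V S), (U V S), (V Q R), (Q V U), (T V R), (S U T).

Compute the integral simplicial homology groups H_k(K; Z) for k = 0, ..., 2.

Order the vertices as P < Q < R < S < T < U < V. Listing each simplex with vertices in this order, K has dimension 2 with simplices:

  0-simplices (7): P, Q, R, S, T, U, V
  1-simplices (18): PQ, PS, PT, PU, PV, QR, QS, QU, QV, RS, RT, RV, ST, SU, SV, TU, TV, UV
  2-simplices (12): PQS, PQU, PSV, PTU, PTV, QRS, QRV, QUV, RST, RTV, STU, SUV

Hence C_0 ≅ Z^7, C_1 ≅ Z^18, C_2 ≅ Z^12.

The boundary map ∂_1: C_1 → C_0 sends each edge [p,q] (with p < q) to q − p. For instance
  ∂RT = T − R.
The 7×18 boundary matrix has rank 6 and Smith normal form diag(1,1,1,1,1,1).

∂_2: C_2 → C_1 sends each 2-simplex [p,q,r] to [q,r] − [p,r] + [p,q]. For instance
  ∂RST = ST − RT + RS,
  ∂PSV = SV − PV + PS.
The 18×12 boundary matrix has rank 12 and Smith normal form diag(1,1,1,1,1,1,1,1,1,1,1,2).

From H_k ≅ ker(∂_k) / im(∂_{k+1}) we obtain:

  H_0: rank C_0 − rank ∂_1 = 7 − 6 = 1, and the invariant factors of ∂_1 are all 1, so H_0 ≅ Z.
  H_1: rank ker ∂_1 − rank ∂_2 = (18 − 6) − 12 = 0, and ∂_2 has invariant factor 2 > 1, so H_1 ≅ Z/2.
  H_2: rank ker ∂_2 − rank ∂_3 = (12 − 12) − 0 = 0, and there is no ∂_3, so H_2 ≅ 0.

As a check, the Euler characteristic is 7 − 18 + 12 = 1, which agrees with 1 − 0 + 0 = 1.
(K is a triangulation of the real projective plane RP^2.)

H_0 ≅ Z,  H_1 ≅ Z/2,  H_2 = 0.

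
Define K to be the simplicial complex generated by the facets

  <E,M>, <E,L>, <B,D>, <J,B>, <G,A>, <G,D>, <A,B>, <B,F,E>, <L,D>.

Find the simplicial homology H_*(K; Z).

Take the total order A < B < D < E < F < G < J < L < M on the vertex set. Then K (dimension 2) consists of the simplices:

  0-simplices (9): A, B, D, E, F, G, J, L, M
  1-simplices (11): AB, AG, BD, BE, BF, BJ, DG, DL, EF, EL, EM
  2-simplices (1): BEF

so the chain groups are C_0 ≅ Z^9, C_1 ≅ Z^11, C_2 ≅ Z^1.

The boundary map ∂_1: C_1 → C_0 is given by ∂[p,q] = [q] − [p]. For instance
  ∂BF = F − B.
This gives a 9×11 integer matrix of rank 8; reducing to Smith normal form yields diagonal entries (1,1,1,1,1,1,1,1).

∂_2: C_2 → C_1 acts by ∂[p,q,r] = [q,r] − [p,r] + [p,q]. For instance
  ∂BEF = EF − BF + BE.
The resulting 11×1 matrix has rank 1, and its Smith normal form has invariant factors (1).

From H_k ≅ ker(∂_k) / im(∂_{k+1}) we obtain:

  H_0: rank C_0 − rank ∂_1 = 9 − 8 = 1, and the invariant factors of ∂_1 are all 1, so H_0 = Z.
  H_1: rank ker ∂_1 − rank ∂_2 = (11 − 8) − 1 = 2, and the invariant factors of ∂_2 are all 1, so H_1 = Z^2.
  H_2: rank ker ∂_2 − rank ∂_3 = (1 − 1) − 0 = 0, and there is no ∂_3, so H_2 = 0.

As a check, the Euler characteristic is 9 − 11 + 1 = -1, which agrees with 1 − 2 + 0 = -1.

H_0 ≅ Z,  H_1 ≅ Z^2,  H_2 = 0.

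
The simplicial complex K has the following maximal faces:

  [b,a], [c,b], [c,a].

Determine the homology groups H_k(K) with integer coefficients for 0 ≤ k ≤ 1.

H_0 = Z,  H_1 = Z.

Take the total order a < b < c on the vertex set. Then K (dimension 1) consists of the simplices:

  0-simplices (3): a, b, c
  1-simplices (3): ab, ac, bc

Hence C_0 ≅ Z^3, C_1 ≅ Z^3.

Boundary ∂_1: C_1 → C_0 maps an edge to its endpoints' difference, ∂[p,q] = q − p. For instance
  ∂ac = c − a.
This gives a 3×3 integer matrix of rank 2; reducing to Smith normal form yields diagonal entries (1,1).

Reading off H_k = ker ∂_k / im ∂_{k+1}:

  H_0: rank C_0 − rank ∂_1 = 3 − 2 = 1, and the invariant factors of ∂_1 are all 1, so H_0 ≅ Z.
  H_1: rank ker ∂_1 − rank ∂_2 = (3 − 2) − 0 = 1, and there is no ∂_2, so H_1 ≅ Z.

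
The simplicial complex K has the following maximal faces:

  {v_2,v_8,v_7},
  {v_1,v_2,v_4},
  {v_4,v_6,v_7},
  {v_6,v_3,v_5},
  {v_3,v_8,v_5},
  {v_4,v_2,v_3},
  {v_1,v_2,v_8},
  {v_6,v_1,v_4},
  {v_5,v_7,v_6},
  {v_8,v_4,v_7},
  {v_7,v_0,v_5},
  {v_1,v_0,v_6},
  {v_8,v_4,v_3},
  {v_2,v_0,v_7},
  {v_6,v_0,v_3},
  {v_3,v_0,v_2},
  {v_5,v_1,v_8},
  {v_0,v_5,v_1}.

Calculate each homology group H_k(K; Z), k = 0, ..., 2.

H_0 = Z,  H_1 = Z ⊕ Z/2Z,  H_2 = 0.

K has 9 vertices, 27 edges, 18 triangles.
rank ∂_0 = 0, rank ∂_1 = 8 ⇒ b_0 = 9 − 0 − 8 = 1; all invariant factors of ∂_1 are 1 so no torsion. So H_0 = Z.
rank ∂_1 = 8, rank ∂_2 = 18 ⇒ b_1 = 27 − 8 − 18 = 1; ∂_2 has invariant factor(s) [2] giving torsion. So H_1 = Z ⊕ Z/2Z.
rank ∂_2 = 18, rank ∂_3 = 0 ⇒ b_2 = 18 − 18 − 0 = 0. So H_2 = 0.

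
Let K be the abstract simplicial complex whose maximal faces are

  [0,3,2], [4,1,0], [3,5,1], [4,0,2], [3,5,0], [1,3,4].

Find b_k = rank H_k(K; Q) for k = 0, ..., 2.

Fix the vertex order 0 < 1 < 2 < 3 < 4 < 5 and write every simplex with vertices in increasing order. Then dim K = 2 and the simplices of K are:

  0-simplices (6): [0], [1], [2], [3], [4], [5]
  1-simplices (12): [0,1], [0,2], [0,3], [0,4], [0,5], [1,3], [1,4], [1,5], [2,3], [2,4], [3,4], [3,5]
  2-simplices (6): [0,1,4], [0,2,3], [0,2,4], [0,3,5], [1,3,4], [1,3,5]

giving chain groups C_0 ≅ Z^6, C_1 ≅ Z^12, C_2 ≅ Z^6.

∂_1: C_1 → C_0 sends each edge [p,q] (with p < q) to q − p.
This gives a 6×12 integer matrix of rank 5; reducing to Smith normal form yields diagonal entries (1,1,1,1,1).

∂_2: C_2 → C_1 acts by ∂[p,q,r] = [q,r] − [p,r] + [p,q]. For instance
  ∂[0,2,3] = [2,3] − [0,3] + [0,2],
  ∂[1,3,5] = [3,5] − [1,5] + [1,3].
As a 12×6 matrix over Z this has rank 6, with invariant factors (1,1,1,1,1,1).

Reading off H_k = ker ∂_k / im ∂_{k+1}:

  H_0: rank C_0 − rank ∂_1 = 6 − 5 = 1, and the invariant factors of ∂_1 are all 1, so H_0 = Z.
  H_1: rank ker ∂_1 − rank ∂_2 = (12 − 5) − 6 = 1, and the invariant factors of ∂_2 are all 1, so H_1 = Z.
  H_2: rank ker ∂_2 − rank ∂_3 = (6 − 6) − 0 = 0, and there is no ∂_3, so H_2 = 0.

(K is a triangulation of the cylinder S^1 x I.)

Hence the Betti numbers are b_0 = 1, b_1 = 1, b_2 = 0.

b_0 = 1, b_1 = 1, b_2 = 0.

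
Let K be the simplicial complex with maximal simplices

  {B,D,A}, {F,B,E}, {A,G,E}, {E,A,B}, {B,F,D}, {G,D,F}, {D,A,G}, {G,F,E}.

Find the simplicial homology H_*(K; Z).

Order the vertices as A < B < D < E < F < G. Listing each simplex with vertices in this order, K has dimension 2 with simplices:

  0-simplices (6): A, B, D, E, F, G
  1-simplices (12): AB, AD, AE, AG, BD, BE, BF, DF, DG, EF, EG, FG
  2-simplices (8): ABD, ABE, ADG, AEG, BDF, BEF, DFG, EFG

so the chain groups are C_0 ≅ Z^6, C_1 ≅ Z^12, C_2 ≅ Z^8.

∂_1: C_1 → C_0 sends each edge [p,q] (with p < q) to q − p.
The resulting 6×12 matrix has rank 5, and its Smith normal form has invariant factors (1,1,1,1,1).

∂_2: C_2 → C_1 sends each 2-simplex [p,q,r] to [q,r] − [p,r] + [p,q]. For instance
  ∂BEF = EF − BF + BE,
  ∂DFG = FG − DG + DF.
As a 12×8 matrix over Z this has rank 7, with invariant factors (1,1,1,1,1,1,1).

From H_k ≅ ker(∂_k) / im(∂_{k+1}) we obtain:

  H_0: rank C_0 − rank ∂_1 = 6 − 5 = 1, and the invariant factors of ∂_1 are all 1, so H_0 = Z.
  H_1: rank ker ∂_1 − rank ∂_2 = (12 − 5) − 7 = 0, and the invariant factors of ∂_2 are all 1, so H_1 = 0.
  H_2: rank ker ∂_2 − rank ∂_3 = (8 − 7) − 0 = 1, and there is no ∂_3, so H_2 = Z.

H_0 = Z,  H_1 = 0,  H_2 = Z.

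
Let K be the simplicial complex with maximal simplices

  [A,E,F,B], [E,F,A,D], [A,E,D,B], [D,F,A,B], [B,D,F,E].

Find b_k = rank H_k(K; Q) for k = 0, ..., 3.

b_0 = 1, b_1 = 0, b_2 = 0, b_3 = 1.

K has 5 vertices, 10 edges, 10 triangles, 5 3-simplices.
rank ∂_0 = 0, rank ∂_1 = 4 ⇒ b_0 = 5 − 0 − 4 = 1; all invariant factors of ∂_1 are 1 so no torsion. So H_0 = Z.
rank ∂_1 = 4, rank ∂_2 = 6 ⇒ b_1 = 10 − 4 − 6 = 0; all invariant factors of ∂_2 are 1 so no torsion. So H_1 = 0.
rank ∂_2 = 6, rank ∂_3 = 4 ⇒ b_2 = 10 − 6 − 4 = 0; all invariant factors of ∂_3 are 1 so no torsion. So H_2 = 0.
rank ∂_3 = 4, rank ∂_4 = 0 ⇒ b_3 = 5 − 4 − 0 = 1. So H_3 = Z.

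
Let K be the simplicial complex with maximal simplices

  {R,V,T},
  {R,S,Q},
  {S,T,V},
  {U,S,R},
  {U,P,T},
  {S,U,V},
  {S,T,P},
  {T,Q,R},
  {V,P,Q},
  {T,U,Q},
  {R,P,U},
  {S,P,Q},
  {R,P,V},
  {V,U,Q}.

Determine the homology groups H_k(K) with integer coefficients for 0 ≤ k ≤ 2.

H_0 = Z,  H_1 = Z^2,  H_2 = Z.

We work with the vertex ordering P < Q < R < S < T < U < V. The simplices of K, each written with vertices in increasing order, are:

  0-simplices (7): P, Q, R, S, T, U, V
  1-simplices (21): PQ, PR, PS, PT, PU, PV, QR, QS, QT, QU, QV, RS, RT, RU, RV, ST, SU, SV, TU, TV, UV
  2-simplices (14): PQS, PQV, PRU, PRV, PST, PTU, QRS, QRT, QTU, QUV, RSU, RTV, STV, SUV

Hence C_0 ≅ Z^7, C_1 ≅ Z^21, C_2 ≅ Z^14.

Boundary ∂_1: C_1 → C_0 sends each edge [p,q] (with p < q) to q − p. For instance
  ∂PR = R − P.
The resulting 7×21 matrix has rank 6, and its Smith normal form has invariant factors (1,1,1,1,1,1).

∂_2: C_2 → C_1 maps a triangle to the signed sum of its edges. For instance
  ∂PQS = QS − PS + PQ,
  ∂RTV = TV − RV + RT.
This gives a 21×14 integer matrix of rank 13; reducing to Smith normal form yields diagonal entries (1,1,1,1,1,1,1,1,1,1,1,1,1).

From H_k ≅ ker(∂_k) / im(∂_{k+1}) we obtain:

  H_0: rank C_0 − rank ∂_1 = 7 − 6 = 1, and the invariant factors of ∂_1 are all 1, so H_0 ≅ Z.
  H_1: rank ker ∂_1 − rank ∂_2 = (21 − 6) − 13 = 2, and the invariant factors of ∂_2 are all 1, so H_1 ≅ Z^2.
  H_2: rank ker ∂_2 − rank ∂_3 = (14 − 13) − 0 = 1, and there is no ∂_3, so H_2 ≅ Z.

(K is a triangulation of the torus T^2.)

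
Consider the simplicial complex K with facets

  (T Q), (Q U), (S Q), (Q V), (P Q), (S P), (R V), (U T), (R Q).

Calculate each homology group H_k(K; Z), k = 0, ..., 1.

H_0 = Z,  H_1 = Z^3.

Fix the vertex order P < Q < R < S < T < U < V and write every simplex with vertices in increasing order. Then dim K = 1 and the simplices of K are:

  0-simplices (7): P, Q, R, S, T, U, V
  1-simplices (9): PQ, PS, QR, QS, QT, QU, QV, RV, TU

so the chain groups are C_0 ≅ Z^7, C_1 ≅ Z^9.

The boundary map ∂_1: C_1 → C_0 maps an edge to its endpoints' difference, ∂[p,q] = q − p. For instance
  ∂PQ = Q − P.
As a 7×9 matrix over Z this has rank 6, with invariant factors (1,1,1,1,1,1).

Reading off H_k = ker ∂_k / im ∂_{k+1}:

  H_0: rank C_0 − rank ∂_1 = 7 − 6 = 1, and the invariant factors of ∂_1 are all 1, so H_0 = Z.
  H_1: rank ker ∂_1 − rank ∂_2 = (9 − 6) − 0 = 3, and there is no ∂_2, so H_1 = Z^3.

(K is a triangulation of a wedge of 3 circles.)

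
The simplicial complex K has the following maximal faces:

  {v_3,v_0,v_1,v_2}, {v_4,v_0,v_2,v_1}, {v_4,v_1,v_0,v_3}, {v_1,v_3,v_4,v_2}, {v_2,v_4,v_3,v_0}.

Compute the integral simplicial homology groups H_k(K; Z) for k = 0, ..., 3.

H_0 = Z,  H_1 = 0,  H_2 = 0,  H_3 = Z.

Fix the vertex order v_0 < v_1 < v_2 < v_3 < v_4 and write every simplex with vertices in increasing order. Then dim K = 3 and the simplices of K are:

  0-simplices (5): [v_0], [v_1], [v_2], [v_3], [v_4]
  1-simplices (10): [v_0,v_1], [v_0,v_2], [v_0,v_3], [v_0,v_4], [v_1,v_2], [v_1,v_3], [v_1,v_4], [v_2,v_3], [v_2,v_4], [v_3,v_4]
  2-simplices (10): [v_0,v_1,v_2], [v_0,v_1,v_3], [v_0,v_1,v_4], [v_0,v_2,v_3], [v_0,v_2,v_4], [v_0,v_3,v_4], [v_1,v_2,v_3], [v_1,v_2,v_4], [v_1,v_3,v_4], [v_2,v_3,v_4]
  3-simplices (5): [v_0,v_1,v_2,v_3], [v_0,v_1,v_2,v_4], [v_0,v_1,v_3,v_4], [v_0,v_2,v_3,v_4], [v_1,v_2,v_3,v_4]

Hence C_0 ≅ Z^5, C_1 ≅ Z^10, C_2 ≅ Z^10, C_3 ≅ Z^5.

The boundary map ∂_1: C_1 → C_0 is given by ∂[p,q] = [q] − [p].
The 5×10 boundary matrix has rank 4 and Smith normal form diag(1,1,1,1).

Boundary ∂_2: C_2 → C_1 maps a triangle to the signed sum of its edges. For instance
  ∂[v_1,v_2,v_3] = [v_2,v_3] − [v_1,v_3] + [v_1,v_2],
  ∂[v_0,v_1,v_3] = [v_1,v_3] − [v_0,v_3] + [v_0,v_1].
This gives a 10×10 integer matrix of rank 6; reducing to Smith normal form yields diagonal entries (1,1,1,1,1,1).

The boundary map ∂_3: C_3 → C_2 sends each 3-simplex σ to the alternating sum Σ_i (−1)^i (σ with its i-th vertex removed). For instance
  ∂[v_1,v_2,v_3,v_4] = [v_2,v_3,v_4] − [v_1,v_3,v_4] + [v_1,v_2,v_4] − [v_1,v_2,v_3],
  ∂[v_0,v_1,v_3,v_4] = [v_1,v_3,v_4] − [v_0,v_3,v_4] + [v_0,v_1,v_4] − [v_0,v_1,v_3].
The 10×5 boundary matrix has rank 4 and Smith normal form diag(1,1,1,1).

Reading off H_k = ker ∂_k / im ∂_{k+1}:

  H_0: rank C_0 − rank ∂_1 = 5 − 4 = 1, and the invariant factors of ∂_1 are all 1, so H_0 = Z.
  H_1: rank ker ∂_1 − rank ∂_2 = (10 − 4) − 6 = 0, and the invariant factors of ∂_2 are all 1, so H_1 = 0.
  H_2: rank ker ∂_2 − rank ∂_3 = (10 − 6) − 4 = 0, and the invariant factors of ∂_3 are all 1, so H_2 = 0.
  H_3: rank ker ∂_3 − rank ∂_4 = (5 − 4) − 0 = 1, and there is no ∂_4, so H_3 = Z.

(K is a triangulation of the 3-sphere S^3.)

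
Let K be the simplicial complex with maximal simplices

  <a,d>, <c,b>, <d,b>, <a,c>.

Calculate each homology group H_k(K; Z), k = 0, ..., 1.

K has 4 vertices, 4 edges.
rank ∂_0 = 0, rank ∂_1 = 3 ⇒ b_0 = 4 − 0 − 3 = 1; all invariant factors of ∂_1 are 1 so no torsion. So H_0 = Z.
rank ∂_1 = 3, rank ∂_2 = 0 ⇒ b_1 = 4 − 3 − 0 = 1. So H_1 = Z.

H_0 = Z,  H_1 = Z.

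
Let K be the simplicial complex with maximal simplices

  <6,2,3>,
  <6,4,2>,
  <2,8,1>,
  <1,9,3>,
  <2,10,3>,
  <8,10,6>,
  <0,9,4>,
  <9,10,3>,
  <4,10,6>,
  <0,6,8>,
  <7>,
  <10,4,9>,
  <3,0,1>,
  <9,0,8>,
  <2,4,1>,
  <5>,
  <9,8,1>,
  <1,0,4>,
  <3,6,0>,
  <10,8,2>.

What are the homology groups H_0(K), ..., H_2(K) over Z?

H_0 = Z^3,  H_1 = Z ⊕ Z_2,  H_2 = 0.

K has 11 vertices, 27 edges, 18 triangles.
rank ∂_0 = 0, rank ∂_1 = 8 ⇒ b_0 = 11 − 0 − 8 = 3; all invariant factors of ∂_1 are 1 so no torsion. So H_0 = Z^3.
rank ∂_1 = 8, rank ∂_2 = 18 ⇒ b_1 = 27 − 8 − 18 = 1; ∂_2 has invariant factor(s) [2] giving torsion. So H_1 = Z ⊕ Z_2.
rank ∂_2 = 18, rank ∂_3 = 0 ⇒ b_2 = 18 − 18 − 0 = 0. So H_2 = 0.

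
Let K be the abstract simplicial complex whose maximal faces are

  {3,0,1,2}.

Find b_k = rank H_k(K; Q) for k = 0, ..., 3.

b_0 = 1, b_1 = 0, b_2 = 0, b_3 = 0.

Order the vertices as 0 < 1 < 2 < 3. Listing each simplex with vertices in this order, K has dimension 3 with simplices:

  0-simplices (4): [0], [1], [2], [3]
  1-simplices (6): [0,1], [0,2], [0,3], [1,2], [1,3], [2,3]
  2-simplices (4): [0,1,2], [0,1,3], [0,2,3], [1,2,3]
  3-simplices (1): [0,1,2,3]

giving chain groups C_0 ≅ Z^4, C_1 ≅ Z^6, C_2 ≅ Z^4, C_3 ≅ Z^1.

The boundary map ∂_1: C_1 → C_0 maps an edge to its endpoints' difference, ∂[p,q] = q − p. For instance
  ∂[0,2] = [2] − [0].
The resulting 4×6 matrix has rank 3, and its Smith normal form has invariant factors (1,1,1).

The boundary map ∂_2: C_2 → C_1 maps a triangle to the signed sum of its edges. For instance
  ∂[0,1,2] = [1,2] − [0,2] + [0,1],
  ∂[0,1,3] = [1,3] − [0,3] + [0,1].
The resulting 6×4 matrix has rank 3, and its Smith normal form has invariant factors (1,1,1).

The boundary map ∂_3: C_3 → C_2 sends each 3-simplex σ to the alternating sum Σ_i (−1)^i (σ with its i-th vertex removed). For instance
  ∂[0,1,2,3] = [1,2,3] − [0,2,3] + [0,1,3] − [0,1,2].
This gives a 4×1 integer matrix of rank 1; reducing to Smith normal form yields diagonal entries (1).

Now H_k = ker ∂_k / im ∂_{k+1}, so:

  H_0: rank C_0 − rank ∂_1 = 4 − 3 = 1, and the invariant factors of ∂_1 are all 1, so H_0 = Z.
  H_1: rank ker ∂_1 − rank ∂_2 = (6 − 3) − 3 = 0, and the invariant factors of ∂_2 are all 1, so H_1 = 0.
  H_2: rank ker ∂_2 − rank ∂_3 = (4 − 3) − 1 = 0, and the invariant factors of ∂_3 are all 1, so H_2 = 0.
  H_3: rank ker ∂_3 − rank ∂_4 = (1 − 1) − 0 = 0, and there is no ∂_4, so H_3 = 0.

As a check, the Euler characteristic is 4 − 6 + 4 − 1 = 1, which agrees with 1 − 0 + 0 − 0 = 1.

Hence the Betti numbers are b_0 = 1, b_1 = 0, b_2 = 0, b_3 = 0.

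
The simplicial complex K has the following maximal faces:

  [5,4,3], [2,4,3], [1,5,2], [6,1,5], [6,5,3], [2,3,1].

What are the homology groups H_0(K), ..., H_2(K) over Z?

Take the total order 1 < 2 < 3 < 4 < 5 < 6 on the vertex set. Then K (dimension 2) consists of the simplices:

  0-simplices (6): [1], [2], [3], [4], [5], [6]
  1-simplices (12): [1,2], [1,3], [1,5], [1,6], [2,3], [2,4], [2,5], [3,4], [3,5], [3,6], [4,5], [5,6]
  2-simplices (6): [1,2,3], [1,2,5], [1,5,6], [2,3,4], [3,4,5], [3,5,6]

Hence C_0 ≅ Z^6, C_1 ≅ Z^12, C_2 ≅ Z^6.

The boundary map ∂_1: C_1 → C_0 is given by ∂[p,q] = [q] − [p]. For instance
  ∂[1,2] = [2] − [1].
As a 6×12 matrix over Z this has rank 5, with invariant factors (1,1,1,1,1).

Boundary ∂_2: C_2 → C_1 maps a triangle to the signed sum of its edges. For instance
  ∂[3,5,6] = [5,6] − [3,6] + [3,5],
  ∂[1,2,3] = [2,3] − [1,3] + [1,2].
As a 12×6 matrix over Z this has rank 6, with invariant factors (1,1,1,1,1,1).

From H_k ≅ ker(∂_k) / im(∂_{k+1}) we obtain:

  H_0: rank C_0 − rank ∂_1 = 6 − 5 = 1, and the invariant factors of ∂_1 are all 1, so H_0 = Z.
  H_1: rank ker ∂_1 − rank ∂_2 = (12 − 5) − 6 = 1, and the invariant factors of ∂_2 are all 1, so H_1 = Z.
  H_2: rank ker ∂_2 − rank ∂_3 = (6 − 6) − 0 = 0, and there is no ∂_3, so H_2 = 0.

As a check, the Euler characteristic is 6 − 12 + 6 = 0, which agrees with 1 − 1 + 0 = 0.

H_0 = Z,  H_1 = Z,  H_2 = 0.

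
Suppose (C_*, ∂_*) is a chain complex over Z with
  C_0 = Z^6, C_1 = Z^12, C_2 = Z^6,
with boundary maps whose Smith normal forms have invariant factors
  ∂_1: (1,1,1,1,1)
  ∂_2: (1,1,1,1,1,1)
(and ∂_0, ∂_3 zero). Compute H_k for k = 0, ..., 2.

H_0: b_0 = 6 − 0 − 5 = 1; torsion from ∂_1 factors > 1: none. So H_0 ≅ Z.
H_1: b_1 = 12 − 5 − 6 = 1; torsion from ∂_2 factors > 1: none. So H_1 ≅ Z.
H_2: b_2 = 6 − 6 − 0 = 0; torsion from ∂_3 factors > 1: none. So H_2 ≅ 0.

H_0 ≅ Z,  H_1 ≅ Z,  H_2 = 0.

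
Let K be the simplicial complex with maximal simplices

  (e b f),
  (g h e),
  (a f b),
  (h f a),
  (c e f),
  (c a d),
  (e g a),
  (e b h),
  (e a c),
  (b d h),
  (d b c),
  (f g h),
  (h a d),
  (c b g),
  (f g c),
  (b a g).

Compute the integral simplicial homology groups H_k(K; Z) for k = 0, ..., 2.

Fix the vertex order a < b < c < d < e < f < g < h and write every simplex with vertices in increasing order. Then dim K = 2 and the simplices of K are:

  0-simplices (8): a, b, c, d, e, f, g, h
  1-simplices (24): ab, ac, ad, ae, af, ag, ah, bc, bd, be, bf, bg, bh, cd, ce, cf, cg, dh, ef, eg, eh, fg, fh, gh
  2-simplices (16): abf, abg, acd, ace, adh, aeg, afh, bcd, bcg, bdh, bef, beh, cef, cfg, egh, fgh

Hence C_0 ≅ Z^8, C_1 ≅ Z^24, C_2 ≅ Z^16.

Boundary ∂_1: C_1 → C_0 is given by ∂[p,q] = [q] − [p]. For instance
  ∂bh = h − b.
This gives a 8×24 integer matrix of rank 7; reducing to Smith normal form yields diagonal entries (1,1,1,1,1,1,1).

∂_2: C_2 → C_1 maps a triangle to the signed sum of its edges. For instance
  ∂ace = ce − ae + ac,
  ∂abg = bg − ag + ab.
The 24×16 boundary matrix has rank 15 and Smith normal form diag(1,1,1,1,1,1,1,1,1,1,1,1,1,1,1).

Now H_k = ker ∂_k / im ∂_{k+1}, so:

  H_0: rank C_0 − rank ∂_1 = 8 − 7 = 1, and the invariant factors of ∂_1 are all 1, so H_0 = Z.
  H_1: rank ker ∂_1 − rank ∂_2 = (24 − 7) − 15 = 2, and the invariant factors of ∂_2 are all 1, so H_1 = Z^2.
  H_2: rank ker ∂_2 − rank ∂_3 = (16 − 15) − 0 = 1, and there is no ∂_3, so H_2 = Z.

(K is a triangulation of the torus T^2.)

H_0 ≅ Z,  H_1 ≅ Z^2,  H_2 ≅ Z.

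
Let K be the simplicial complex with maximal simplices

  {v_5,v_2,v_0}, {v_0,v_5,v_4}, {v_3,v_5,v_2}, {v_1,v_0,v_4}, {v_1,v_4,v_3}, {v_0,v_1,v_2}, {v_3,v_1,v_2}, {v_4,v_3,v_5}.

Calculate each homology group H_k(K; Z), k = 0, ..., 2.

We work with the vertex ordering v_0 < v_1 < v_2 < v_3 < v_4 < v_5. The simplices of K, each written with vertices in increasing order, are:

  0-simplices (6): [v_0], [v_1], [v_2], [v_3], [v_4], [v_5]
  1-simplices (12): [v_0,v_1], [v_0,v_2], [v_0,v_4], [v_0,v_5], [v_1,v_2], [v_1,v_3], [v_1,v_4], [v_2,v_3], [v_2,v_5], [v_3,v_4], [v_3,v_5], [v_4,v_5]
  2-simplices (8): [v_0,v_1,v_2], [v_0,v_1,v_4], [v_0,v_2,v_5], [v_0,v_4,v_5], [v_1,v_2,v_3], [v_1,v_3,v_4], [v_2,v_3,v_5], [v_3,v_4,v_5]

giving chain groups C_0 ≅ Z^6, C_1 ≅ Z^12, C_2 ≅ Z^8.

∂_1: C_1 → C_0 is given by ∂[p,q] = [q] − [p]. For instance
  ∂[v_0,v_2] = [v_2] − [v_0].
The resulting 6×12 matrix has rank 5, and its Smith normal form has invariant factors (1,1,1,1,1).

∂_2: C_2 → C_1 maps a triangle to the signed sum of its edges. For instance
  ∂[v_0,v_1,v_2] = [v_1,v_2] − [v_0,v_2] + [v_0,v_1],
  ∂[v_0,v_1,v_4] = [v_1,v_4] − [v_0,v_4] + [v_0,v_1].
The 12×8 boundary matrix has rank 7 and Smith normal form diag(1,1,1,1,1,1,1).

Computing H_k = (kernel of ∂_k) / (image of ∂_{k+1}):

  H_0: rank C_0 − rank ∂_1 = 6 − 5 = 1, and the invariant factors of ∂_1 are all 1, so H_0 ≅ Z.
  H_1: rank ker ∂_1 − rank ∂_2 = (12 − 5) − 7 = 0, and the invariant factors of ∂_2 are all 1, so H_1 ≅ 0.
  H_2: rank ker ∂_2 − rank ∂_3 = (8 − 7) − 0 = 1, and there is no ∂_3, so H_2 ≅ Z.

As a check, the Euler characteristic is 6 − 12 + 8 = 2, which agrees with 1 − 0 + 1 = 2.
(K is a triangulation of the 2-sphere S^2.)

H_0 = Z,  H_1 = 0,  H_2 = Z.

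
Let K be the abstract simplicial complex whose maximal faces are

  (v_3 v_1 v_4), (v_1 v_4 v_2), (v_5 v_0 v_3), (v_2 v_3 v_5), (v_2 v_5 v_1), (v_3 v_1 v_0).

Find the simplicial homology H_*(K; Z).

K has 6 vertices, 12 edges, 6 triangles.
rank ∂_0 = 0, rank ∂_1 = 5 ⇒ b_0 = 6 − 0 − 5 = 1; all invariant factors of ∂_1 are 1 so no torsion. So H_0 ≅ Z.
rank ∂_1 = 5, rank ∂_2 = 6 ⇒ b_1 = 12 − 5 − 6 = 1; all invariant factors of ∂_2 are 1 so no torsion. So H_1 ≅ Z.
rank ∂_2 = 6, rank ∂_3 = 0 ⇒ b_2 = 6 − 6 − 0 = 0. So H_2 ≅ 0.

H_0 = Z,  H_1 = Z,  H_2 = 0.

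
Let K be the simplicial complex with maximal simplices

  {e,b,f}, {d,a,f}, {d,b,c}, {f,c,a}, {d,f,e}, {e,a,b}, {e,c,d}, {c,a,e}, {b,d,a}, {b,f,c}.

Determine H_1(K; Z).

Fix the vertex order a < b < c < d < e < f and write every simplex with vertices in increasing order. Then dim K = 2 and the simplices of K are:

  0-simplices (6): a, b, c, d, e, f
  1-simplices (15): ab, ac, ad, ae, af, bc, bd, be, bf, cd, ce, cf, de, df, ef
  2-simplices (10): abd, abe, ace, acf, adf, bcd, bcf, bef, cde, def

giving chain groups C_0 ≅ Z^6, C_1 ≅ Z^15, C_2 ≅ Z^10.

Boundary ∂_1: C_1 → C_0 sends each edge [p,q] (with p < q) to q − p. For instance
  ∂ab = b − a.
The resulting 6×15 matrix has rank 5, and its Smith normal form has invariant factors (1,1,1,1,1).

The boundary map ∂_2: C_2 → C_1 acts by ∂[p,q,r] = [q,r] − [p,r] + [p,q]. For instance
  ∂bcd = cd − bd + bc,
  ∂ace = ce − ae + ac.
The 15×10 boundary matrix has rank 10 and Smith normal form diag(1,1,1,1,1,1,1,1,1,2).

Computing H_k = (kernel of ∂_k) / (image of ∂_{k+1}):

  H_1: rank ker ∂_1 − rank ∂_2 = (15 − 5) − 10 = 0, and ∂_2 has invariant factor 2 > 1, so H_1 ≅ Z/2.

(K is a triangulation of the real projective plane RP^2.)

H_1 = Z/2.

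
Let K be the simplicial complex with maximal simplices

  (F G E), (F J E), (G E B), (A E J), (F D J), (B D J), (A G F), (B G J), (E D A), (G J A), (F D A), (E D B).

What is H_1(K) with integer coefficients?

H_1 ≅ Z/2.

Take the total order A < B < D < E < F < G < J on the vertex set. Then K (dimension 2) consists of the simplices:

  0-simplices (7): A, B, D, E, F, G, J
  1-simplices (18): AD, AE, AF, AG, AJ, BD, BE, BG, BJ, DE, DF, DJ, EF, EG, EJ, FG, FJ, GJ
  2-simplices (12): ADE, ADF, AEJ, AFG, AGJ, BDE, BDJ, BEG, BGJ, DFJ, EFG, EFJ

Hence C_0 ≅ Z^7, C_1 ≅ Z^18, C_2 ≅ Z^12.

Boundary ∂_1: C_1 → C_0 maps an edge to its endpoints' difference, ∂[p,q] = q − p.
As a 7×18 matrix over Z this has rank 6, with invariant factors (1,1,1,1,1,1).

Boundary ∂_2: C_2 → C_1 sends each 2-simplex [p,q,r] to [q,r] − [p,r] + [p,q]. For instance
  ∂BEG = EG − BG + BE,
  ∂BGJ = GJ − BJ + BG.
The 18×12 boundary matrix has rank 12 and Smith normal form diag(1,1,1,1,1,1,1,1,1,1,1,2).

Now H_k = ker ∂_k / im ∂_{k+1}, so:

  H_1: rank ker ∂_1 − rank ∂_2 = (18 − 6) − 12 = 0, and ∂_2 has invariant factor 2 > 1, so H_1 = Z/2.

(K is a triangulation of the real projective plane RP^2.)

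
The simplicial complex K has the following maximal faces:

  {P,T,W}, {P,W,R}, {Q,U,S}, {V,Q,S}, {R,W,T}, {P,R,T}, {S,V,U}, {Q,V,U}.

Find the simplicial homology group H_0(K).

H_0 ≅ Z^2.

We work with the vertex ordering P < Q < R < S < T < U < V < W. The simplices of K, each written with vertices in increasing order, are:

  0-simplices (8): P, Q, R, S, T, U, V, W
  1-simplices (12): PR, PT, PW, QS, QU, QV, RT, RW, SU, SV, TW, UV
  2-simplices (8): PRT, PRW, PTW, QSU, QSV, QUV, RTW, SUV

so the chain groups are C_0 ≅ Z^8, C_1 ≅ Z^12, C_2 ≅ Z^8.

Boundary ∂_1: C_1 → C_0 sends each edge [p,q] (with p < q) to q − p.
The resulting 8×12 matrix has rank 6, and its Smith normal form has invariant factors (1,1,1,1,1,1).

Boundary ∂_2: C_2 → C_1 maps a triangle to the signed sum of its edges. For instance
  ∂QSU = SU − QU + QS,
  ∂PRW = RW − PW + PR.
This gives a 12×8 integer matrix of rank 6; reducing to Smith normal form yields diagonal entries (1,1,1,1,1,1).

Now H_k = ker ∂_k / im ∂_{k+1}, so:

  H_0: rank C_0 − rank ∂_1 = 8 − 6 = 2, and the invariant factors of ∂_1 are all 1, so H_0 ≅ Z^2.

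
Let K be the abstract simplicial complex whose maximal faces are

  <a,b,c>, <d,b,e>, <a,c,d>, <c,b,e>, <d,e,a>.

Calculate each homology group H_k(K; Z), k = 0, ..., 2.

H_0 ≅ Z,  H_1 ≅ Z,  H_2 = 0.

We work with the vertex ordering a < b < c < d < e. The simplices of K, each written with vertices in increasing order, are:

  0-simplices (5): a, b, c, d, e
  1-simplices (10): ab, ac, ad, ae, bc, bd, be, cd, ce, de
  2-simplices (5): abc, acd, ade, bce, bde

so the chain groups are C_0 ≅ Z^5, C_1 ≅ Z^10, C_2 ≅ Z^5.

The boundary map ∂_1: C_1 → C_0 maps an edge to its endpoints' difference, ∂[p,q] = q − p. For instance
  ∂cd = d − c.
The 5×10 boundary matrix has rank 4 and Smith normal form diag(1,1,1,1).

Boundary ∂_2: C_2 → C_1 sends each 2-simplex [p,q,r] to [q,r] − [p,r] + [p,q]. For instance
  ∂abc = bc − ac + ab,
  ∂bde = de − be + bd.
As a 10×5 matrix over Z this has rank 5, with invariant factors (1,1,1,1,1).

Reading off H_k = ker ∂_k / im ∂_{k+1}:

  H_0: rank C_0 − rank ∂_1 = 5 − 4 = 1, and the invariant factors of ∂_1 are all 1, so H_0 = Z.
  H_1: rank ker ∂_1 − rank ∂_2 = (10 − 4) − 5 = 1, and the invariant factors of ∂_2 are all 1, so H_1 = Z.
  H_2: rank ker ∂_2 − rank ∂_3 = (5 − 5) − 0 = 0, and there is no ∂_3, so H_2 = 0.

As a check, the Euler characteristic is 5 − 10 + 5 = 0, which agrees with 1 − 1 + 0 = 0.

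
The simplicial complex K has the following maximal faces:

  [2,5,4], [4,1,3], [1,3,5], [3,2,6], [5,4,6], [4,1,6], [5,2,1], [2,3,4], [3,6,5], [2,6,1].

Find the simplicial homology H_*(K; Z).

Fix the vertex order 1 < 2 < 3 < 4 < 5 < 6 and write every simplex with vertices in increasing order. Then dim K = 2 and the simplices of K are:

  0-simplices (6): [1], [2], [3], [4], [5], [6]
  1-simplices (15): [1,2], [1,3], [1,4], [1,5], [1,6], [2,3], [2,4], [2,5], [2,6], [3,4], [3,5], [3,6], [4,5], [4,6], [5,6]
  2-simplices (10): [1,2,5], [1,2,6], [1,3,4], [1,3,5], [1,4,6], [2,3,4], [2,3,6], [2,4,5], [3,5,6], [4,5,6]

so the chain groups are C_0 ≅ Z^6, C_1 ≅ Z^15, C_2 ≅ Z^10.

Boundary ∂_1: C_1 → C_0 is given by ∂[p,q] = [q] − [p]. For instance
  ∂[1,3] = [3] − [1].
As a 6×15 matrix over Z this has rank 5, with invariant factors (1,1,1,1,1).

∂_2: C_2 → C_1 sends each 2-simplex [p,q,r] to [q,r] − [p,r] + [p,q]. For instance
  ∂[2,3,6] = [3,6] − [2,6] + [2,3],
  ∂[3,5,6] = [5,6] − [3,6] + [3,5].
As a 15×10 matrix over Z this has rank 10, with invariant factors (1,1,1,1,1,1,1,1,1,2).

Reading off H_k = ker ∂_k / im ∂_{k+1}:

  H_0: rank C_0 − rank ∂_1 = 6 − 5 = 1, and the invariant factors of ∂_1 are all 1, so H_0 = Z.
  H_1: rank ker ∂_1 − rank ∂_2 = (15 − 5) − 10 = 0, and ∂_2 has invariant factor 2 > 1, so H_1 = Z/2.
  H_2: rank ker ∂_2 − rank ∂_3 = (10 − 10) − 0 = 0, and there is no ∂_3, so H_2 = 0.

H_0 = Z,  H_1 = Z/2,  H_2 = 0.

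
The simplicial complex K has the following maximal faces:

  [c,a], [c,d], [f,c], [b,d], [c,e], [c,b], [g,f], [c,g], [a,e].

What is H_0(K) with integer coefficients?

H_0 ≅ Z.

We work with the vertex ordering a < b < c < d < e < f < g. The simplices of K, each written with vertices in increasing order, are:

  0-simplices (7): a, b, c, d, e, f, g
  1-simplices (9): ac, ae, bc, bd, cd, ce, cf, cg, fg

Hence C_0 ≅ Z^7, C_1 ≅ Z^9.

Boundary ∂_1: C_1 → C_0 sends each edge [p,q] (with p < q) to q − p. For instance
  ∂fg = g − f.
As a 7×9 matrix over Z this has rank 6, with invariant factors (1,1,1,1,1,1).

Now H_k = ker ∂_k / im ∂_{k+1}, so:

  H_0: rank C_0 − rank ∂_1 = 7 − 6 = 1, and the invariant factors of ∂_1 are all 1, so H_0 = Z.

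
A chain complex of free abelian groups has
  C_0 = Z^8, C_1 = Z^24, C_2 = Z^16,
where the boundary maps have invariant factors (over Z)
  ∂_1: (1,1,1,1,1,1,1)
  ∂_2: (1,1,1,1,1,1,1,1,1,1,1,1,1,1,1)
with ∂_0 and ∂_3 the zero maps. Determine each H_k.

H_0: b_0 = 8 − 0 − 7 = 1; torsion from ∂_1 factors > 1: none. So H_0 = Z.
H_1: b_1 = 24 − 7 − 15 = 2; torsion from ∂_2 factors > 1: none. So H_1 = Z^2.
H_2: b_2 = 16 − 15 − 0 = 1; torsion from ∂_3 factors > 1: none. So H_2 = Z.

H_0 = Z,  H_1 = Z^2,  H_2 = Z.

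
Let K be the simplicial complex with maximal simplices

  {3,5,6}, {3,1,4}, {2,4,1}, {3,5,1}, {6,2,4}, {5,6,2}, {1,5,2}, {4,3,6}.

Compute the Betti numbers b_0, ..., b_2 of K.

We work with the vertex ordering 1 < 2 < 3 < 4 < 5 < 6. The simplices of K, each written with vertices in increasing order, are:

  0-simplices (6): [1], [2], [3], [4], [5], [6]
  1-simplices (12): [1,2], [1,3], [1,4], [1,5], [2,4], [2,5], [2,6], [3,4], [3,5], [3,6], [4,6], [5,6]
  2-simplices (8): [1,2,4], [1,2,5], [1,3,4], [1,3,5], [2,4,6], [2,5,6], [3,4,6], [3,5,6]

so the chain groups are C_0 ≅ Z^6, C_1 ≅ Z^12, C_2 ≅ Z^8.

∂_1: C_1 → C_0 sends each edge [p,q] (with p < q) to q − p.
As a 6×12 matrix over Z this has rank 5, with invariant factors (1,1,1,1,1).

The boundary map ∂_2: C_2 → C_1 maps a triangle to the signed sum of its edges. For instance
  ∂[2,5,6] = [5,6] − [2,6] + [2,5],
  ∂[3,5,6] = [5,6] − [3,6] + [3,5].
This gives a 12×8 integer matrix of rank 7; reducing to Smith normal form yields diagonal entries (1,1,1,1,1,1,1).

Computing H_k = (kernel of ∂_k) / (image of ∂_{k+1}):

  H_0: rank C_0 − rank ∂_1 = 6 − 5 = 1, and the invariant factors of ∂_1 are all 1, so H_0 = Z.
  H_1: rank ker ∂_1 − rank ∂_2 = (12 − 5) − 7 = 0, and the invariant factors of ∂_2 are all 1, so H_1 = 0.
  H_2: rank ker ∂_2 − rank ∂_3 = (8 − 7) − 0 = 1, and there is no ∂_3, so H_2 = Z.

(K is a triangulation of the 2-sphere S^2.)

Hence the Betti numbers are b_0 = 1, b_1 = 0, b_2 = 1.

b_0 = 1, b_1 = 0, b_2 = 1.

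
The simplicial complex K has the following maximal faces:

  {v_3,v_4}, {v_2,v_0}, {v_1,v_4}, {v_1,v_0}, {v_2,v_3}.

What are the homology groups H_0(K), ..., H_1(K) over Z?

Fix the vertex order v_0 < v_1 < v_2 < v_3 < v_4 and write every simplex with vertices in increasing order. Then dim K = 1 and the simplices of K are:

  0-simplices (5): [v_0], [v_1], [v_2], [v_3], [v_4]
  1-simplices (5): [v_0,v_1], [v_0,v_2], [v_1,v_4], [v_2,v_3], [v_3,v_4]

Hence C_0 ≅ Z^5, C_1 ≅ Z^5.

Boundary ∂_1: C_1 → C_0 maps an edge to its endpoints' difference, ∂[p,q] = q − p.
As a 5×5 matrix over Z this has rank 4, with invariant factors (1,1,1,1).

From H_k ≅ ker(∂_k) / im(∂_{k+1}) we obtain:

  H_0: rank C_0 − rank ∂_1 = 5 − 4 = 1, and the invariant factors of ∂_1 are all 1, so H_0 = Z.
  H_1: rank ker ∂_1 − rank ∂_2 = (5 − 4) − 0 = 1, and there is no ∂_2, so H_1 = Z.

H_0 ≅ Z,  H_1 ≅ Z.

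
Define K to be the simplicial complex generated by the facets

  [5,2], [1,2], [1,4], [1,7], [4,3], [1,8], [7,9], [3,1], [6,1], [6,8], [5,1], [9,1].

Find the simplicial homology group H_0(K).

H_0 ≅ Z.

Order the vertices as 1 < 2 < 3 < 4 < 5 < 6 < 7 < 8 < 9. Listing each simplex with vertices in this order, K has dimension 1 with simplices:

  0-simplices (9): [1], [2], [3], [4], [5], [6], [7], [8], [9]
  1-simplices (12): [1,2], [1,3], [1,4], [1,5], [1,6], [1,7], [1,8], [1,9], [2,5], [3,4], [6,8], [7,9]

giving chain groups C_0 ≅ Z^9, C_1 ≅ Z^12.

∂_1: C_1 → C_0 is given by ∂[p,q] = [q] − [p].
The resulting 9×12 matrix has rank 8, and its Smith normal form has invariant factors (1,1,1,1,1,1,1,1).

Reading off H_k = ker ∂_k / im ∂_{k+1}:

  H_0: rank C_0 − rank ∂_1 = 9 − 8 = 1, and the invariant factors of ∂_1 are all 1, so H_0 = Z.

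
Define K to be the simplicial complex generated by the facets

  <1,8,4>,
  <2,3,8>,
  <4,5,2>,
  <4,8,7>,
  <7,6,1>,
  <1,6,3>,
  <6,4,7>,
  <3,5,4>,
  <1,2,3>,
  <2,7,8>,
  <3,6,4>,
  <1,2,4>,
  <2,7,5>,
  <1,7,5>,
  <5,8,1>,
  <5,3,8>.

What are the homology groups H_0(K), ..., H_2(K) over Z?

H_0 = Z,  H_1 = Z^2,  H_2 = Z.

We work with the vertex ordering 1 < 2 < 3 < 4 < 5 < 6 < 7 < 8. The simplices of K, each written with vertices in increasing order, are:

  0-simplices (8): [1], [2], [3], [4], [5], [6], [7], [8]
  1-simplices (24): (24 of them)
  2-simplices (16): [1,2,3], [1,2,4], [1,3,6], [1,4,8], [1,5,7], [1,5,8], [1,6,7], [2,3,8], [2,4,5], [2,5,7], [2,7,8], [3,4,5], [3,4,6], [3,5,8], [4,6,7], [4,7,8]

giving chain groups C_0 ≅ Z^8, C_1 ≅ Z^24, C_2 ≅ Z^16.

∂_1: C_1 → C_0 maps an edge to its endpoints' difference, ∂[p,q] = q − p. For instance
  ∂[3,8] = [8] − [3].
The 8×24 boundary matrix has rank 7 and Smith normal form diag(1,1,1,1,1,1,1).

The boundary map ∂_2: C_2 → C_1 sends each 2-simplex [p,q,r] to [q,r] − [p,r] + [p,q]. For instance
  ∂[2,7,8] = [7,8] − [2,8] + [2,7],
  ∂[1,4,8] = [4,8] − [1,8] + [1,4].
This gives a 24×16 integer matrix of rank 15; reducing to Smith normal form yields diagonal entries (1,1,1,1,1,1,1,1,1,1,1,1,1,1,1).

Now H_k = ker ∂_k / im ∂_{k+1}, so:

  H_0: rank C_0 − rank ∂_1 = 8 − 7 = 1, and the invariant factors of ∂_1 are all 1, so H_0 ≅ Z.
  H_1: rank ker ∂_1 − rank ∂_2 = (24 − 7) − 15 = 2, and the invariant factors of ∂_2 are all 1, so H_1 ≅ Z^2.
  H_2: rank ker ∂_2 − rank ∂_3 = (16 − 15) − 0 = 1, and there is no ∂_3, so H_2 ≅ Z.

(K is a triangulation of the torus T^2.)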